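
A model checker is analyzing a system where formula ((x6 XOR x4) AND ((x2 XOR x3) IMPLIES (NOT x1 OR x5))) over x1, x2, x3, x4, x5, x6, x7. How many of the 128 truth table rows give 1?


Formula: ((x6 XOR x4) AND ((x2 XOR x3) IMPLIES (NOT x1 OR x5))) over 7 vars (128 rows)
Evaluate each row (x1, x2, x3, x4, x5, x6, x7 as bits, MSB first):
  row 0 [0000000]: ((0 XOR 0) AND ((0 XOR 0) IMPLIES (NOT 0 OR 0))) -> 0
  row 1 [0000001]: ((0 XOR 0) AND ((0 XOR 0) IMPLIES (NOT 0 OR 0))) -> 0
  row 2 [0000010]: ((1 XOR 0) AND ((0 XOR 0) IMPLIES (NOT 0 OR 0))) -> 1
  row 3 [0000011]: ((1 XOR 0) AND ((0 XOR 0) IMPLIES (NOT 0 OR 0))) -> 1
  row 4 [0000100]: ((0 XOR 0) AND ((0 XOR 0) IMPLIES (NOT 0 OR 1))) -> 0
  (every remaining row is evaluated the same way; all 128 results are listed next)
Full result column, 8 rows per line (x1,x2,x3,x4 fixed per line; x5,x6,x7 runs 000..111 left to right):
  rows 0-7 [x1,x2,x3,x4=0000]: 00110011  (ones: 4)
  rows 8-15 [x1,x2,x3,x4=0001]: 11001100  (ones: 4)
  rows 16-23 [x1,x2,x3,x4=0010]: 00110011  (ones: 4)
  rows 24-31 [x1,x2,x3,x4=0011]: 11001100  (ones: 4)
  rows 32-39 [x1,x2,x3,x4=0100]: 00110011  (ones: 4)
  rows 40-47 [x1,x2,x3,x4=0101]: 11001100  (ones: 4)
  rows 48-55 [x1,x2,x3,x4=0110]: 00110011  (ones: 4)
  rows 56-63 [x1,x2,x3,x4=0111]: 11001100  (ones: 4)
  rows 64-71 [x1,x2,x3,x4=1000]: 00110011  (ones: 4)
  rows 72-79 [x1,x2,x3,x4=1001]: 11001100  (ones: 4)
  rows 80-87 [x1,x2,x3,x4=1010]: 00000011  (ones: 2)
  rows 88-95 [x1,x2,x3,x4=1011]: 00001100  (ones: 2)
  rows 96-103 [x1,x2,x3,x4=1100]: 00000011  (ones: 2)
  rows 104-111 [x1,x2,x3,x4=1101]: 00001100  (ones: 2)
  rows 112-119 [x1,x2,x3,x4=1110]: 00110011  (ones: 4)
  rows 120-127 [x1,x2,x3,x4=1111]: 11001100  (ones: 4)
Count of 1-rows = 4+4+4+4+4+4+4+4+4+4+2+2+2+2+4+4 = 56

56


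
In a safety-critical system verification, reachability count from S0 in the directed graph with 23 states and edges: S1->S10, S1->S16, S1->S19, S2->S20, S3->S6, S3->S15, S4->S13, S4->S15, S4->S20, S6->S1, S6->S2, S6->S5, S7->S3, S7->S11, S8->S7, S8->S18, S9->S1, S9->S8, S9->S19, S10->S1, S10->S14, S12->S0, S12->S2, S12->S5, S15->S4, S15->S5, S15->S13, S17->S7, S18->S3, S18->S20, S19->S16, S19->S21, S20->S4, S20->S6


BFS from S0:
  layer 0: {S0}
Reachable set: {S0}
Count = 1

1


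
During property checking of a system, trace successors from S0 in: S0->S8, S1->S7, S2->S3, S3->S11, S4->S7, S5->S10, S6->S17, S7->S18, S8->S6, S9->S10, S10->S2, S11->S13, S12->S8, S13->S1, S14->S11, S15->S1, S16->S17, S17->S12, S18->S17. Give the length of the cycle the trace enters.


Trace from S0 until a state repeats:
  S0 -> S8 -> S6 -> S17 -> S12 -> S8
S8 first seen at step 1, revisited at step 5.
Cycle length = 5 - 1 = 4

4


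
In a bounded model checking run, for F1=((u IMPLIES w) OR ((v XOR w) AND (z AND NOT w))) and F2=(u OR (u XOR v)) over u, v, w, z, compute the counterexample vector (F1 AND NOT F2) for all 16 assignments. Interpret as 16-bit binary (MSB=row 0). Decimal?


F1 = ((u IMPLIES w) OR ((v XOR w) AND (z AND NOT w)))
F2 = (u OR (u XOR v))
Counterexample to F1=>F2 is where F1=1 and F2=0.
Evaluate each row (bits = u,v,w,z, MSB first):
  row 0 [0000]: F1=1 F2=0 -> F1&~F2 -> 1
  row 1 [0001]: F1=1 F2=0 -> F1&~F2 -> 1
  row 2 [0010]: F1=1 F2=0 -> F1&~F2 -> 1
  row 3 [0011]: F1=1 F2=0 -> F1&~F2 -> 1
  row 4 [0100]: F1=1 F2=1 -> F1&~F2 -> 0
  row 5 [0101]: F1=1 F2=1 -> F1&~F2 -> 0
  row 6 [0110]: F1=1 F2=1 -> F1&~F2 -> 0
  row 7 [0111]: F1=1 F2=1 -> F1&~F2 -> 0
  row 8 [1000]: F1=0 F2=1 -> F1&~F2 -> 0
  row 9 [1001]: F1=0 F2=1 -> F1&~F2 -> 0
  row 10 [1010]: F1=1 F2=1 -> F1&~F2 -> 0
  row 11 [1011]: F1=1 F2=1 -> F1&~F2 -> 0
  row 12 [1100]: F1=0 F2=1 -> F1&~F2 -> 0
  row 13 [1101]: F1=1 F2=1 -> F1&~F2 -> 0
  row 14 [1110]: F1=1 F2=1 -> F1&~F2 -> 0
  row 15 [1111]: F1=1 F2=1 -> F1&~F2 -> 0
Full result column, 4 rows per line (u,v fixed per line; w,z runs 00..11 left to right):
  rows 0-3 [u,v=00]: 1111  = hex F
  rows 4-7 [u,v=01]: 0000  = hex 0
  rows 8-11 [u,v=10]: 0000  = hex 0
  rows 12-15 [u,v=11]: 0000  = hex 0
Counterexample vector (row 0 .. row 15) = 1111000000000000
Output column grouped in 4s = 1111 0000 0000 0000 = 0xF000
Convert to decimal digit by digit (value = value*16 + digit):
  F -> 15
  15*16 + 0 = 240
  240*16 + 0 = 3840
  3840*16 + 0 = 61440
Decimal = 61440

61440


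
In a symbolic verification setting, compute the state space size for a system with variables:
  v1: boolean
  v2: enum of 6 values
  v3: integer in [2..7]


State space = product of domain sizes of all variables.
Domain sizes:
  v1 (boolean): 2
  v2 (enum of 6 values): 6
  v3 (integer in [2..7]): 6
Product = 2 * 6 * 6 = 72

72


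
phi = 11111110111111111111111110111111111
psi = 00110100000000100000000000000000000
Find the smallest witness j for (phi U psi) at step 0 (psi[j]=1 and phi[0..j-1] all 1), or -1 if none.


(phi U psi) at 0: need smallest j with psi[j]=1 and phi[i]=1 for all i in [0,j).
Scan from step 0:
  step 0: phi=1, psi=0 -> continue
  step 1: phi=1, psi=0 -> continue
  step 2: psi=1 and phi held for [0,2) -> witness found
Witness step = 2

2


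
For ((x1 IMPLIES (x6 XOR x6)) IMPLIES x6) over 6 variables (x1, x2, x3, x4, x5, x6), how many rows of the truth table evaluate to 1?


Formula: ((x1 IMPLIES (x6 XOR x6)) IMPLIES x6) over 6 vars (64 rows)
Evaluate each row (x1, x2, x3, x4, x5, x6 as bits, MSB first):
  row 0 [000000]: ((0 IMPLIES (0 XOR 0)) IMPLIES 0) -> 0
  row 1 [000001]: ((0 IMPLIES (1 XOR 1)) IMPLIES 1) -> 1
  row 2 [000010]: ((0 IMPLIES (0 XOR 0)) IMPLIES 0) -> 0
  row 3 [000011]: ((0 IMPLIES (1 XOR 1)) IMPLIES 1) -> 1
  row 4 [000100]: ((0 IMPLIES (0 XOR 0)) IMPLIES 0) -> 0
  (every remaining row is evaluated the same way; all 64 results are listed next)
Full result column, 8 rows per line (x1,x2,x3 fixed per line; x4,x5,x6 runs 000..111 left to right):
  rows 0-7 [x1,x2,x3=000]: 01010101  (ones: 4)
  rows 8-15 [x1,x2,x3=001]: 01010101  (ones: 4)
  rows 16-23 [x1,x2,x3=010]: 01010101  (ones: 4)
  rows 24-31 [x1,x2,x3=011]: 01010101  (ones: 4)
  rows 32-39 [x1,x2,x3=100]: 11111111  (ones: 8)
  rows 40-47 [x1,x2,x3=101]: 11111111  (ones: 8)
  rows 48-55 [x1,x2,x3=110]: 11111111  (ones: 8)
  rows 56-63 [x1,x2,x3=111]: 11111111  (ones: 8)
Count of 1-rows = 4+4+4+4+8+8+8+8 = 48

48


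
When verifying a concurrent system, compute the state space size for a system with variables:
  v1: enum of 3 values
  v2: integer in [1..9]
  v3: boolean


State space = product of domain sizes of all variables.
Domain sizes:
  v1 (enum of 3 values): 3
  v2 (integer in [1..9]): 9
  v3 (boolean): 2
Product = 3 * 9 * 2 = 54

54


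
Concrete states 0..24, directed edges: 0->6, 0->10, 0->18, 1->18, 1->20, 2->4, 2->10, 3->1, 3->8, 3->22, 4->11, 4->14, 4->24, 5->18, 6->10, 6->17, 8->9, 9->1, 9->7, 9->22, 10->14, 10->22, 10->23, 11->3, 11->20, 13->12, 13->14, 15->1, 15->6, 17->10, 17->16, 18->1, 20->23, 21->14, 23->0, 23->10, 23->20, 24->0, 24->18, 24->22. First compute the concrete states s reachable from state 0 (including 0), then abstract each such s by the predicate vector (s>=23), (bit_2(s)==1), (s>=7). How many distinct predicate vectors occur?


BFS from 0:
Concrete reachable: {0, 1, 6, 10, 14, 16, 17, 18, 20, 22, 23}
Abstract via predicates (s>=23), (bit_2(s)==1), (s>=7):
  (0,0,0) <- {0, 1}
  (0,0,1) <- {10, 16, 17, 18}
  (0,1,0) <- {6}
  (0,1,1) <- {14, 20, 22}
  (1,1,1) <- {23}
Distinct abstract states = 5

5


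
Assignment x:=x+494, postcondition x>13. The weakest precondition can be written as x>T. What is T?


Formula: wp(x:=E, P) = P[E/x] (substitute E for x in postcondition)
Step 1: Postcondition: x>13
Step 2: Substitute x+494 for x: x+494>13
Step 3: Solve for x: x > 13-494 = -481

-481


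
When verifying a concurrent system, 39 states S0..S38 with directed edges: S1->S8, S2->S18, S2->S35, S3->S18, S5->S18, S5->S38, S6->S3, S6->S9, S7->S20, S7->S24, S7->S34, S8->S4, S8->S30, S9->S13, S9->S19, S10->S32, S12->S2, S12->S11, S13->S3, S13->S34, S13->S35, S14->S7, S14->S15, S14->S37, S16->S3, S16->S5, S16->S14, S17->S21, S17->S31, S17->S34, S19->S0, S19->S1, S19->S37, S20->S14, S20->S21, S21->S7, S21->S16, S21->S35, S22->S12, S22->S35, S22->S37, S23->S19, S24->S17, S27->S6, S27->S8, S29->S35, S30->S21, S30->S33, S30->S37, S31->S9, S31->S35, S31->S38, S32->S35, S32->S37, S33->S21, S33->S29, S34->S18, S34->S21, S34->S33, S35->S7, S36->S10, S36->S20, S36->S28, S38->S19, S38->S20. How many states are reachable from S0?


BFS from S0:
  layer 0: {S0}
Reachable set: {S0}
Count = 1

1


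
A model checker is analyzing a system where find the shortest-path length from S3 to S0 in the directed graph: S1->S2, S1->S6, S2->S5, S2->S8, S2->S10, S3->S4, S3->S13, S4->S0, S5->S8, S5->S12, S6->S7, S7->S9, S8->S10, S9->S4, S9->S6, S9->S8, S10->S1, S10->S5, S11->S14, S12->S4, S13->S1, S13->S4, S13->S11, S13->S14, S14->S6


BFS layer-by-layer from S3:
  dist 0: {S3}
  dist 1: {S4, S13}
  dist 2: {S0, S1, S11, S14}
  -> S0 reached at distance 2
Shortest path length = 2

2


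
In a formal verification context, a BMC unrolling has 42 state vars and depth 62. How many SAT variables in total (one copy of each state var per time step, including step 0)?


BMC unrolls to depth k, creating one copy of each state var for steps 0..k.
Step count = 62 + 1 = 63 (steps 0 through 62)
Vars per step = 42
Total = 42 * 63 = 2646

2646


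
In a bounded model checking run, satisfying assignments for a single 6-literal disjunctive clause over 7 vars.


Step 1: Total=2^7=128
Step 2: Unsat when all 6 false: 2^1=2
Step 3: Sat=128-2=126

126


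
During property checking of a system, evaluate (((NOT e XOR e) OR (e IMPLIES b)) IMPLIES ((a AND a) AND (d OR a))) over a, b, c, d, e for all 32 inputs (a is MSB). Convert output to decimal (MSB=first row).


Formula: (((NOT e XOR e) OR (e IMPLIES b)) IMPLIES ((a AND a) AND (d OR a))) over a, b, c, d, e (32 rows)
Evaluate each row (bits = a,b,c,d,e, MSB first):
  row 0 [00000]: (((NOT 0 XOR 0) OR (0 IMPLIES 0)) IMPLIES ((0 AND 0) AND (0 OR 0))) -> 0
  row 1 [00001]: (((NOT 1 XOR 1) OR (1 IMPLIES 0)) IMPLIES ((0 AND 0) AND (0 OR 0))) -> 0
  row 2 [00010]: (((NOT 0 XOR 0) OR (0 IMPLIES 0)) IMPLIES ((0 AND 0) AND (1 OR 0))) -> 0
  row 3 [00011]: (((NOT 1 XOR 1) OR (1 IMPLIES 0)) IMPLIES ((0 AND 0) AND (1 OR 0))) -> 0
  row 4 [00100]: (((NOT 0 XOR 0) OR (0 IMPLIES 0)) IMPLIES ((0 AND 0) AND (0 OR 0))) -> 0
  row 5 [00101]: (((NOT 1 XOR 1) OR (1 IMPLIES 0)) IMPLIES ((0 AND 0) AND (0 OR 0))) -> 0
  row 6 [00110]: (((NOT 0 XOR 0) OR (0 IMPLIES 0)) IMPLIES ((0 AND 0) AND (1 OR 0))) -> 0
  row 7 [00111]: (((NOT 1 XOR 1) OR (1 IMPLIES 0)) IMPLIES ((0 AND 0) AND (1 OR 0))) -> 0
  row 8 [01000]: (((NOT 0 XOR 0) OR (0 IMPLIES 1)) IMPLIES ((0 AND 0) AND (0 OR 0))) -> 0
  row 9 [01001]: (((NOT 1 XOR 1) OR (1 IMPLIES 1)) IMPLIES ((0 AND 0) AND (0 OR 0))) -> 0
  row 10 [01010]: (((NOT 0 XOR 0) OR (0 IMPLIES 1)) IMPLIES ((0 AND 0) AND (1 OR 0))) -> 0
  row 11 [01011]: (((NOT 1 XOR 1) OR (1 IMPLIES 1)) IMPLIES ((0 AND 0) AND (1 OR 0))) -> 0
  row 12 [01100]: (((NOT 0 XOR 0) OR (0 IMPLIES 1)) IMPLIES ((0 AND 0) AND (0 OR 0))) -> 0
  row 13 [01101]: (((NOT 1 XOR 1) OR (1 IMPLIES 1)) IMPLIES ((0 AND 0) AND (0 OR 0))) -> 0
  row 14 [01110]: (((NOT 0 XOR 0) OR (0 IMPLIES 1)) IMPLIES ((0 AND 0) AND (1 OR 0))) -> 0
  row 15 [01111]: (((NOT 1 XOR 1) OR (1 IMPLIES 1)) IMPLIES ((0 AND 0) AND (1 OR 0))) -> 0
  row 16 [10000]: (((NOT 0 XOR 0) OR (0 IMPLIES 0)) IMPLIES ((1 AND 1) AND (0 OR 1))) -> 1
  row 17 [10001]: (((NOT 1 XOR 1) OR (1 IMPLIES 0)) IMPLIES ((1 AND 1) AND (0 OR 1))) -> 1
  row 18 [10010]: (((NOT 0 XOR 0) OR (0 IMPLIES 0)) IMPLIES ((1 AND 1) AND (1 OR 1))) -> 1
  row 19 [10011]: (((NOT 1 XOR 1) OR (1 IMPLIES 0)) IMPLIES ((1 AND 1) AND (1 OR 1))) -> 1
  row 20 [10100]: (((NOT 0 XOR 0) OR (0 IMPLIES 0)) IMPLIES ((1 AND 1) AND (0 OR 1))) -> 1
  row 21 [10101]: (((NOT 1 XOR 1) OR (1 IMPLIES 0)) IMPLIES ((1 AND 1) AND (0 OR 1))) -> 1
  row 22 [10110]: (((NOT 0 XOR 0) OR (0 IMPLIES 0)) IMPLIES ((1 AND 1) AND (1 OR 1))) -> 1
  row 23 [10111]: (((NOT 1 XOR 1) OR (1 IMPLIES 0)) IMPLIES ((1 AND 1) AND (1 OR 1))) -> 1
  row 24 [11000]: (((NOT 0 XOR 0) OR (0 IMPLIES 1)) IMPLIES ((1 AND 1) AND (0 OR 1))) -> 1
  row 25 [11001]: (((NOT 1 XOR 1) OR (1 IMPLIES 1)) IMPLIES ((1 AND 1) AND (0 OR 1))) -> 1
  row 26 [11010]: (((NOT 0 XOR 0) OR (0 IMPLIES 1)) IMPLIES ((1 AND 1) AND (1 OR 1))) -> 1
  row 27 [11011]: (((NOT 1 XOR 1) OR (1 IMPLIES 1)) IMPLIES ((1 AND 1) AND (1 OR 1))) -> 1
  row 28 [11100]: (((NOT 0 XOR 0) OR (0 IMPLIES 1)) IMPLIES ((1 AND 1) AND (0 OR 1))) -> 1
  row 29 [11101]: (((NOT 1 XOR 1) OR (1 IMPLIES 1)) IMPLIES ((1 AND 1) AND (0 OR 1))) -> 1
  row 30 [11110]: (((NOT 0 XOR 0) OR (0 IMPLIES 1)) IMPLIES ((1 AND 1) AND (1 OR 1))) -> 1
  row 31 [11111]: (((NOT 1 XOR 1) OR (1 IMPLIES 1)) IMPLIES ((1 AND 1) AND (1 OR 1))) -> 1
Full result column, 4 rows per line (a,b,c fixed per line; d,e runs 00..11 left to right):
  rows 0-3 [a,b,c=000]: 0000  = hex 0
  rows 4-7 [a,b,c=001]: 0000  = hex 0
  rows 8-11 [a,b,c=010]: 0000  = hex 0
  rows 12-15 [a,b,c=011]: 0000  = hex 0
  rows 16-19 [a,b,c=100]: 1111  = hex F
  rows 20-23 [a,b,c=101]: 1111  = hex F
  rows 24-27 [a,b,c=110]: 1111  = hex F
  rows 28-31 [a,b,c=111]: 1111  = hex F
Output column (row 0 .. row 31) = 00000000000000001111111111111111
Output column grouped in 4s = 0000 0000 0000 0000 1111 1111 1111 1111 = 0x0000FFFF
Convert to decimal digit by digit (value = value*16 + digit):
  0 -> 0
  0*16 + 0 = 0
  0*16 + 0 = 0
  0*16 + 0 = 0
  0*16 + 15 (F) = 15
  15*16 + 15 (F) = 255
  255*16 + 15 (F) = 4095
  4095*16 + 15 (F) = 65535
Decimal = 65535

65535


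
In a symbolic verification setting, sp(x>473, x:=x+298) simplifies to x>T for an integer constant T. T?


Formula: sp(P, x:=E) = exists old_x. (x = E[old_x/x]) AND P[old_x/x] (old_x is the value of x before the assignment; eliminate old_x by solving x = E[old_x/x] for old_x)
Step 1: Precondition P: x>473, i.e. old_x > 473
Step 2: Assignment gives x = old_x + 298, so old_x = x - 298
Step 3: Substitute into P: x - 298 > 473
Step 4: Simplify: x > 473+298 = 771

771


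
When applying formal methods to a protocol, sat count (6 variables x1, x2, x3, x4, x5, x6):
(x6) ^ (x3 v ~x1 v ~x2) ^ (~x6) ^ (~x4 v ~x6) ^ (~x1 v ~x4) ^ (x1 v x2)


CNF with 6 clauses over 6 vars (64 assignments).
An assignment satisfies CNF iff every clause has >=1 true literal.
Check each row (bits = x1,x2,x3,x4,x5,x6; clause T/F shown):
  row 0 [000000]: clauses=FTTTTF -> 0
  row 1 [000001]: clauses=TTFTTF -> 0
  row 2 [000010]: clauses=FTTTTF -> 0
  row 3 [000011]: clauses=TTFTTF -> 0
  row 4 [000100]: clauses=FTTTTF -> 0
  (every remaining row is evaluated the same way; all 64 results are listed next)
Full result column, 8 rows per line (x1,x2,x3 fixed per line; x4,x5,x6 runs 000..111 left to right):
  rows 0-7 [x1,x2,x3=000]: 00000000  (ones: 0)
  rows 8-15 [x1,x2,x3=001]: 00000000  (ones: 0)
  rows 16-23 [x1,x2,x3=010]: 00000000  (ones: 0)
  rows 24-31 [x1,x2,x3=011]: 00000000  (ones: 0)
  rows 32-39 [x1,x2,x3=100]: 00000000  (ones: 0)
  rows 40-47 [x1,x2,x3=101]: 00000000  (ones: 0)
  rows 48-55 [x1,x2,x3=110]: 00000000  (ones: 0)
  rows 56-63 [x1,x2,x3=111]: 00000000  (ones: 0)
Satisfying assignments = 0+0+0+0+0+0+0+0 = 0

0


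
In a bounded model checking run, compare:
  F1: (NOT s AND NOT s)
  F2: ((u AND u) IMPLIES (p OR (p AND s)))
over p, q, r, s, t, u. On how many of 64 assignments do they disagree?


F1 = (NOT s AND NOT s)
F2 = ((u AND u) IMPLIES (p OR (p AND s)))
Evaluate both on each of 64 rows (bits = p,q,r,s,t,u):
  row 0 [000000]: F1=1 F2=1 -> 0
  row 1 [000001]: F1=1 F2=0 (differ) -> 1
  row 2 [000010]: F1=1 F2=1 -> 0
  row 3 [000011]: F1=1 F2=0 (differ) -> 1
  row 4 [000100]: F1=0 F2=1 (differ) -> 1
  (every remaining row is evaluated the same way; all 64 results are listed next)
Full result column, 8 rows per line (p,q,r fixed per line; s,t,u runs 000..111 left to right):
  rows 0-7 [p,q,r=000]: 01011010  (ones: 4)
  rows 8-15 [p,q,r=001]: 01011010  (ones: 4)
  rows 16-23 [p,q,r=010]: 01011010  (ones: 4)
  rows 24-31 [p,q,r=011]: 01011010  (ones: 4)
  rows 32-39 [p,q,r=100]: 00001111  (ones: 4)
  rows 40-47 [p,q,r=101]: 00001111  (ones: 4)
  rows 48-55 [p,q,r=110]: 00001111  (ones: 4)
  rows 56-63 [p,q,r=111]: 00001111  (ones: 4)
Disagreements = 4+4+4+4+4+4+4+4 = 32

32


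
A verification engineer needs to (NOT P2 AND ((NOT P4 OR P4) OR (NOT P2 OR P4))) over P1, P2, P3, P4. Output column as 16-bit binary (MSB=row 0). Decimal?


Formula: (NOT P2 AND ((NOT P4 OR P4) OR (NOT P2 OR P4))) over P1, P2, P3, P4 (16 rows)
Evaluate each row (bits = P1,P2,P3,P4, MSB first):
  row 0 [0000]: (NOT 0 AND ((NOT 0 OR 0) OR (NOT 0 OR 0))) -> 1
  row 1 [0001]: (NOT 0 AND ((NOT 1 OR 1) OR (NOT 0 OR 1))) -> 1
  row 2 [0010]: (NOT 0 AND ((NOT 0 OR 0) OR (NOT 0 OR 0))) -> 1
  row 3 [0011]: (NOT 0 AND ((NOT 1 OR 1) OR (NOT 0 OR 1))) -> 1
  row 4 [0100]: (NOT 1 AND ((NOT 0 OR 0) OR (NOT 1 OR 0))) -> 0
  row 5 [0101]: (NOT 1 AND ((NOT 1 OR 1) OR (NOT 1 OR 1))) -> 0
  row 6 [0110]: (NOT 1 AND ((NOT 0 OR 0) OR (NOT 1 OR 0))) -> 0
  row 7 [0111]: (NOT 1 AND ((NOT 1 OR 1) OR (NOT 1 OR 1))) -> 0
  row 8 [1000]: (NOT 0 AND ((NOT 0 OR 0) OR (NOT 0 OR 0))) -> 1
  row 9 [1001]: (NOT 0 AND ((NOT 1 OR 1) OR (NOT 0 OR 1))) -> 1
  row 10 [1010]: (NOT 0 AND ((NOT 0 OR 0) OR (NOT 0 OR 0))) -> 1
  row 11 [1011]: (NOT 0 AND ((NOT 1 OR 1) OR (NOT 0 OR 1))) -> 1
  row 12 [1100]: (NOT 1 AND ((NOT 0 OR 0) OR (NOT 1 OR 0))) -> 0
  row 13 [1101]: (NOT 1 AND ((NOT 1 OR 1) OR (NOT 1 OR 1))) -> 0
  row 14 [1110]: (NOT 1 AND ((NOT 0 OR 0) OR (NOT 1 OR 0))) -> 0
  row 15 [1111]: (NOT 1 AND ((NOT 1 OR 1) OR (NOT 1 OR 1))) -> 0
Full result column, 4 rows per line (P1,P2 fixed per line; P3,P4 runs 00..11 left to right):
  rows 0-3 [P1,P2=00]: 1111  = hex F
  rows 4-7 [P1,P2=01]: 0000  = hex 0
  rows 8-11 [P1,P2=10]: 1111  = hex F
  rows 12-15 [P1,P2=11]: 0000  = hex 0
Output column (row 0 .. row 15) = 1111000011110000
Output column grouped in 4s = 1111 0000 1111 0000 = 0xF0F0
Convert to decimal digit by digit (value = value*16 + digit):
  F -> 15
  15*16 + 0 = 240
  240*16 + 15 (F) = 3855
  3855*16 + 0 = 61680
Decimal = 61680

61680


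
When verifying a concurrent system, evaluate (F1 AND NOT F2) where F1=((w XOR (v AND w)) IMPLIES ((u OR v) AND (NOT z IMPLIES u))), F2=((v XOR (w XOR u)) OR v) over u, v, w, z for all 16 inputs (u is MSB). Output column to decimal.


F1 = ((w XOR (v AND w)) IMPLIES ((u OR v) AND (NOT z IMPLIES u)))
F2 = ((v XOR (w XOR u)) OR v)
Counterexample to F1=>F2 is where F1=1 and F2=0.
Evaluate each row (bits = u,v,w,z, MSB first):
  row 0 [0000]: F1=1 F2=0 -> F1&~F2 -> 1
  row 1 [0001]: F1=1 F2=0 -> F1&~F2 -> 1
  row 2 [0010]: F1=0 F2=1 -> F1&~F2 -> 0
  row 3 [0011]: F1=0 F2=1 -> F1&~F2 -> 0
  row 4 [0100]: F1=1 F2=1 -> F1&~F2 -> 0
  row 5 [0101]: F1=1 F2=1 -> F1&~F2 -> 0
  row 6 [0110]: F1=1 F2=1 -> F1&~F2 -> 0
  row 7 [0111]: F1=1 F2=1 -> F1&~F2 -> 0
  row 8 [1000]: F1=1 F2=1 -> F1&~F2 -> 0
  row 9 [1001]: F1=1 F2=1 -> F1&~F2 -> 0
  row 10 [1010]: F1=1 F2=0 -> F1&~F2 -> 1
  row 11 [1011]: F1=1 F2=0 -> F1&~F2 -> 1
  row 12 [1100]: F1=1 F2=1 -> F1&~F2 -> 0
  row 13 [1101]: F1=1 F2=1 -> F1&~F2 -> 0
  row 14 [1110]: F1=1 F2=1 -> F1&~F2 -> 0
  row 15 [1111]: F1=1 F2=1 -> F1&~F2 -> 0
Full result column, 4 rows per line (u,v fixed per line; w,z runs 00..11 left to right):
  rows 0-3 [u,v=00]: 1100  = hex C
  rows 4-7 [u,v=01]: 0000  = hex 0
  rows 8-11 [u,v=10]: 0011  = hex 3
  rows 12-15 [u,v=11]: 0000  = hex 0
Counterexample vector (row 0 .. row 15) = 1100000000110000
Output column grouped in 4s = 1100 0000 0011 0000 = 0xC030
Convert to decimal digit by digit (value = value*16 + digit):
  C -> 12
  12*16 + 0 = 192
  192*16 + 3 = 3075
  3075*16 + 0 = 49200
Decimal = 49200

49200


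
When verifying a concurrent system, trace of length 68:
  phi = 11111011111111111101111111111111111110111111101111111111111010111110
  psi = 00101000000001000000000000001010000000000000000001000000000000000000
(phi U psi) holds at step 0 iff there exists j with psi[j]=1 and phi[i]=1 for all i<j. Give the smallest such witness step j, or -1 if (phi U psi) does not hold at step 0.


(phi U psi) at 0: need smallest j with psi[j]=1 and phi[i]=1 for all i in [0,j).
Scan from step 0:
  step 0: phi=1, psi=0 -> continue
  step 1: phi=1, psi=0 -> continue
  step 2: psi=1 and phi held for [0,2) -> witness found
Witness step = 2

2


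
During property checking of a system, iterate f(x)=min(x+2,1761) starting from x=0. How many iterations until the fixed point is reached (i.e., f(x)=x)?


Step 1: x=0, cap=1761, increment=2
Step 2: x grows by 2 each step until capped at 1761; fixed point is x=1761
Step 3: iterations = ceil(1761/2) = 881

881


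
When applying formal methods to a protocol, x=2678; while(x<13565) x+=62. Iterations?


Step 1: x goes from 2678 toward 13565 by 62; the body runs while x<13565, so iterations = ceil((bound-start)/step)
Step 2: Distance=10887
Step 3: ceil(10887/62)=176

176


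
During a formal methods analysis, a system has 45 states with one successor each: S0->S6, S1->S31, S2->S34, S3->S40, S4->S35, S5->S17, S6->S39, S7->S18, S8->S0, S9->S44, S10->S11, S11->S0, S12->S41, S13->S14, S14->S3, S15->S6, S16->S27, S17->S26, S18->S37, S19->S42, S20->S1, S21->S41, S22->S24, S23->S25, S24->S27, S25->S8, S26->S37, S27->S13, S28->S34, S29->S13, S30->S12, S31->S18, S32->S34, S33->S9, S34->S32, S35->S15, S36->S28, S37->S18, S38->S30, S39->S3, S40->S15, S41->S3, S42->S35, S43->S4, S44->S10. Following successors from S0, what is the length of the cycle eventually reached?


Trace from S0 until a state repeats:
  S0 -> S6 -> S39 -> S3 -> S40 -> S15 -> S6
S6 first seen at step 1, revisited at step 6.
Cycle length = 6 - 1 = 5

5


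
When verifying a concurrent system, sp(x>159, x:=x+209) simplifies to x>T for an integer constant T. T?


Formula: sp(P, x:=E) = exists old_x. (x = E[old_x/x]) AND P[old_x/x] (old_x is the value of x before the assignment; eliminate old_x by solving x = E[old_x/x] for old_x)
Step 1: Precondition P: x>159, i.e. old_x > 159
Step 2: Assignment gives x = old_x + 209, so old_x = x - 209
Step 3: Substitute into P: x - 209 > 159
Step 4: Simplify: x > 159+209 = 368

368


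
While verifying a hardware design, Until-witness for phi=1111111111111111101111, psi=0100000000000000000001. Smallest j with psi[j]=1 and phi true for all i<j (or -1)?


(phi U psi) at 0: need smallest j with psi[j]=1 and phi[i]=1 for all i in [0,j).
Scan from step 0:
  step 0: phi=1, psi=0 -> continue
  step 1: psi=1 and phi held for [0,1) -> witness found
Witness step = 1

1


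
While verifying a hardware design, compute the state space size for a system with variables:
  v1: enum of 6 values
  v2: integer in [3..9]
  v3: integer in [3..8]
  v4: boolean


State space = product of domain sizes of all variables.
Domain sizes:
  v1 (enum of 6 values): 6
  v2 (integer in [3..9]): 7
  v3 (integer in [3..8]): 6
  v4 (boolean): 2
Product = 6 * 7 * 6 * 2 = 504

504


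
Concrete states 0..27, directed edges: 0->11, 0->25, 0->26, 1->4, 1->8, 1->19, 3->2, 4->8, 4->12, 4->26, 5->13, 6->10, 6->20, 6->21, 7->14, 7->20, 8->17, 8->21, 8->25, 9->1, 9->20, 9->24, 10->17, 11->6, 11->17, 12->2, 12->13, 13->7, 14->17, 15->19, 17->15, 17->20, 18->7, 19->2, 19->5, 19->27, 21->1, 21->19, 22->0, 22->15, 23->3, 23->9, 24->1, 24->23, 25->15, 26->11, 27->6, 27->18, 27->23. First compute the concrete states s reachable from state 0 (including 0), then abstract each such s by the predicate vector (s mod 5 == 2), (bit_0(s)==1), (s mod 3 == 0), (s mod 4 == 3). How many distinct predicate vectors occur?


BFS from 0:
Concrete reachable: {0, 1, 2, 3, 4, 5, 6, 7, 8, 9, 10, 11, 12, 13, 14, 15, 17, 18, 19, 20, 21, 23, 24, 25, 26, 27}
Abstract via predicates (s mod 5 == 2), (bit_0(s)==1), (s mod 3 == 0), (s mod 4 == 3):
  (0,0,0,0) <- {4, 8, 10, 14, 20, 26}
  (0,0,1,0) <- {0, 6, 18, 24}
  (0,1,0,0) <- {1, 5, 13, 25}
  (0,1,0,1) <- {11, 19, 23}
  (0,1,1,0) <- {9, 21}
  (0,1,1,1) <- {3, 15}
  (1,0,0,0) <- {2}
  (1,0,1,0) <- {12}
  (1,1,0,0) <- {17}
  (1,1,0,1) <- {7}
  (1,1,1,1) <- {27}
Distinct abstract states = 11

11


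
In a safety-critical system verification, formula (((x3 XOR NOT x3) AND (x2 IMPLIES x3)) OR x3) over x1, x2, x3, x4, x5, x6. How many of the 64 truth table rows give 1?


Formula: (((x3 XOR NOT x3) AND (x2 IMPLIES x3)) OR x3) over 6 vars (64 rows)
Evaluate each row (x1, x2, x3, x4, x5, x6 as bits, MSB first):
  row 0 [000000]: (((0 XOR NOT 0) AND (0 IMPLIES 0)) OR 0) -> 1
  row 1 [000001]: (((0 XOR NOT 0) AND (0 IMPLIES 0)) OR 0) -> 1
  row 2 [000010]: (((0 XOR NOT 0) AND (0 IMPLIES 0)) OR 0) -> 1
  row 3 [000011]: (((0 XOR NOT 0) AND (0 IMPLIES 0)) OR 0) -> 1
  row 4 [000100]: (((0 XOR NOT 0) AND (0 IMPLIES 0)) OR 0) -> 1
  (every remaining row is evaluated the same way; all 64 results are listed next)
Full result column, 8 rows per line (x1,x2,x3 fixed per line; x4,x5,x6 runs 000..111 left to right):
  rows 0-7 [x1,x2,x3=000]: 11111111  (ones: 8)
  rows 8-15 [x1,x2,x3=001]: 11111111  (ones: 8)
  rows 16-23 [x1,x2,x3=010]: 00000000  (ones: 0)
  rows 24-31 [x1,x2,x3=011]: 11111111  (ones: 8)
  rows 32-39 [x1,x2,x3=100]: 11111111  (ones: 8)
  rows 40-47 [x1,x2,x3=101]: 11111111  (ones: 8)
  rows 48-55 [x1,x2,x3=110]: 00000000  (ones: 0)
  rows 56-63 [x1,x2,x3=111]: 11111111  (ones: 8)
Count of 1-rows = 8+8+0+8+8+8+0+8 = 48

48


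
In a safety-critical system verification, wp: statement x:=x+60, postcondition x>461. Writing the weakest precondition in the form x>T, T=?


Formula: wp(x:=E, P) = P[E/x] (substitute E for x in postcondition)
Step 1: Postcondition: x>461
Step 2: Substitute x+60 for x: x+60>461
Step 3: Solve for x: x > 461-60 = 401

401


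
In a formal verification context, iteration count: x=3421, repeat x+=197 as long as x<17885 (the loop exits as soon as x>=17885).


Step 1: x goes from 3421 toward 17885 by 197; the body runs while x<17885, so iterations = ceil((bound-start)/step)
Step 2: Distance=14464
Step 3: ceil(14464/197)=74

74


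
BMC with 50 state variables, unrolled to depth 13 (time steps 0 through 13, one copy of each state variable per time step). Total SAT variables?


BMC unrolls to depth k, creating one copy of each state var for steps 0..k.
Step count = 13 + 1 = 14 (steps 0 through 13)
Vars per step = 50
Total = 50 * 14 = 700

700


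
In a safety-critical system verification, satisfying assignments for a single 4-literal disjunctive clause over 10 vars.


Step 1: Total=2^10=1024
Step 2: Unsat when all 4 false: 2^6=64
Step 3: Sat=1024-64=960

960


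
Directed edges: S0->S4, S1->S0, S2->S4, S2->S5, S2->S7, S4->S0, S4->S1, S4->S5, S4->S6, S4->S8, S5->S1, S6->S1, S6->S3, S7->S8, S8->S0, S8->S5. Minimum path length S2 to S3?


BFS layer-by-layer from S2:
  dist 0: {S2}
  dist 1: {S4, S5, S7}
  dist 2: {S0, S1, S6, S8}
  dist 3: {S3}
  -> S3 reached at distance 3
Shortest path length = 3

3


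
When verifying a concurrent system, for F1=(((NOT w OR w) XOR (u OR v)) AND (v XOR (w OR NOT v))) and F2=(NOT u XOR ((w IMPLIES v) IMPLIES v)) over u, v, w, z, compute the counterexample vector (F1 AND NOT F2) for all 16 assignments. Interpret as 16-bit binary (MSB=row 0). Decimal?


F1 = (((NOT w OR w) XOR (u OR v)) AND (v XOR (w OR NOT v)))
F2 = (NOT u XOR ((w IMPLIES v) IMPLIES v))
Counterexample to F1=>F2 is where F1=1 and F2=0.
Evaluate each row (bits = u,v,w,z, MSB first):
  row 0 [0000]: F1=1 F2=1 -> F1&~F2 -> 0
  row 1 [0001]: F1=1 F2=1 -> F1&~F2 -> 0
  row 2 [0010]: F1=1 F2=0 -> F1&~F2 -> 1
  row 3 [0011]: F1=1 F2=0 -> F1&~F2 -> 1
  row 4 [0100]: F1=0 F2=0 -> F1&~F2 -> 0
  row 5 [0101]: F1=0 F2=0 -> F1&~F2 -> 0
  row 6 [0110]: F1=0 F2=0 -> F1&~F2 -> 0
  row 7 [0111]: F1=0 F2=0 -> F1&~F2 -> 0
  row 8 [1000]: F1=0 F2=0 -> F1&~F2 -> 0
  row 9 [1001]: F1=0 F2=0 -> F1&~F2 -> 0
  row 10 [1010]: F1=0 F2=1 -> F1&~F2 -> 0
  row 11 [1011]: F1=0 F2=1 -> F1&~F2 -> 0
  row 12 [1100]: F1=0 F2=1 -> F1&~F2 -> 0
  row 13 [1101]: F1=0 F2=1 -> F1&~F2 -> 0
  row 14 [1110]: F1=0 F2=1 -> F1&~F2 -> 0
  row 15 [1111]: F1=0 F2=1 -> F1&~F2 -> 0
Full result column, 4 rows per line (u,v fixed per line; w,z runs 00..11 left to right):
  rows 0-3 [u,v=00]: 0011  = hex 3
  rows 4-7 [u,v=01]: 0000  = hex 0
  rows 8-11 [u,v=10]: 0000  = hex 0
  rows 12-15 [u,v=11]: 0000  = hex 0
Counterexample vector (row 0 .. row 15) = 0011000000000000
Output column grouped in 4s = 0011 0000 0000 0000 = 0x3000
Convert to decimal digit by digit (value = value*16 + digit):
  3 -> 3
  3*16 + 0 = 48
  48*16 + 0 = 768
  768*16 + 0 = 12288
Decimal = 12288

12288


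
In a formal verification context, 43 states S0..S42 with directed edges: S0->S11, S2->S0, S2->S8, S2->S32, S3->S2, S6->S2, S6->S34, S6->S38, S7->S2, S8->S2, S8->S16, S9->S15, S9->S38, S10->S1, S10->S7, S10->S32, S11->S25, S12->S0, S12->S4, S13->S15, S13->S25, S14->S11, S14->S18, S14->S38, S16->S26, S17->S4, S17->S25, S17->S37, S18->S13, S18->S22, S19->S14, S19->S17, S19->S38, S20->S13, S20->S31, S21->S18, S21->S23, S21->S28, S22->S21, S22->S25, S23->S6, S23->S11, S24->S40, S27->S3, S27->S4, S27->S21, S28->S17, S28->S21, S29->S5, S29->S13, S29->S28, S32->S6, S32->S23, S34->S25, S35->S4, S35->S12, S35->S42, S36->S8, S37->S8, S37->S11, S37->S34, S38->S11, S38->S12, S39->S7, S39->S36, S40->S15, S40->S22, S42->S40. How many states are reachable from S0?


BFS from S0:
  layer 0: {S0}
  layer 1: {S11}
  layer 2: {S25}
Reachable set: {S0, S11, S25}
Count = 3

3


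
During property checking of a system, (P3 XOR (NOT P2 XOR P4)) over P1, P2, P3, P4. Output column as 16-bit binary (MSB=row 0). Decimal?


Formula: (P3 XOR (NOT P2 XOR P4)) over P1, P2, P3, P4 (16 rows)
Evaluate each row (bits = P1,P2,P3,P4, MSB first):
  row 0 [0000]: (0 XOR (NOT 0 XOR 0)) -> 1
  row 1 [0001]: (0 XOR (NOT 0 XOR 1)) -> 0
  row 2 [0010]: (1 XOR (NOT 0 XOR 0)) -> 0
  row 3 [0011]: (1 XOR (NOT 0 XOR 1)) -> 1
  row 4 [0100]: (0 XOR (NOT 1 XOR 0)) -> 0
  row 5 [0101]: (0 XOR (NOT 1 XOR 1)) -> 1
  row 6 [0110]: (1 XOR (NOT 1 XOR 0)) -> 1
  row 7 [0111]: (1 XOR (NOT 1 XOR 1)) -> 0
  row 8 [1000]: (0 XOR (NOT 0 XOR 0)) -> 1
  row 9 [1001]: (0 XOR (NOT 0 XOR 1)) -> 0
  row 10 [1010]: (1 XOR (NOT 0 XOR 0)) -> 0
  row 11 [1011]: (1 XOR (NOT 0 XOR 1)) -> 1
  row 12 [1100]: (0 XOR (NOT 1 XOR 0)) -> 0
  row 13 [1101]: (0 XOR (NOT 1 XOR 1)) -> 1
  row 14 [1110]: (1 XOR (NOT 1 XOR 0)) -> 1
  row 15 [1111]: (1 XOR (NOT 1 XOR 1)) -> 0
Full result column, 4 rows per line (P1,P2 fixed per line; P3,P4 runs 00..11 left to right):
  rows 0-3 [P1,P2=00]: 1001  = hex 9
  rows 4-7 [P1,P2=01]: 0110  = hex 6
  rows 8-11 [P1,P2=10]: 1001  = hex 9
  rows 12-15 [P1,P2=11]: 0110  = hex 6
Output column (row 0 .. row 15) = 1001011010010110
Output column grouped in 4s = 1001 0110 1001 0110 = 0x9696
Convert to decimal digit by digit (value = value*16 + digit):
  9 -> 9
  9*16 + 6 = 150
  150*16 + 9 = 2409
  2409*16 + 6 = 38550
Decimal = 38550

38550


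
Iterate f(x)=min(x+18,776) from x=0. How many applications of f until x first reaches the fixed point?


Step 1: x=0, cap=776, increment=18
Step 2: x grows by 18 each step until capped at 776; fixed point is x=776
Step 3: iterations = ceil(776/18) = 44

44


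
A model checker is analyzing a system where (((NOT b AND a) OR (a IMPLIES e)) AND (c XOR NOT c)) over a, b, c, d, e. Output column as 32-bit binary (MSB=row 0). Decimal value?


Formula: (((NOT b AND a) OR (a IMPLIES e)) AND (c XOR NOT c)) over a, b, c, d, e (32 rows)
Evaluate each row (bits = a,b,c,d,e, MSB first):
  row 0 [00000]: (((NOT 0 AND 0) OR (0 IMPLIES 0)) AND (0 XOR NOT 0)) -> 1
  row 1 [00001]: (((NOT 0 AND 0) OR (0 IMPLIES 1)) AND (0 XOR NOT 0)) -> 1
  row 2 [00010]: (((NOT 0 AND 0) OR (0 IMPLIES 0)) AND (0 XOR NOT 0)) -> 1
  row 3 [00011]: (((NOT 0 AND 0) OR (0 IMPLIES 1)) AND (0 XOR NOT 0)) -> 1
  row 4 [00100]: (((NOT 0 AND 0) OR (0 IMPLIES 0)) AND (1 XOR NOT 1)) -> 1
  row 5 [00101]: (((NOT 0 AND 0) OR (0 IMPLIES 1)) AND (1 XOR NOT 1)) -> 1
  row 6 [00110]: (((NOT 0 AND 0) OR (0 IMPLIES 0)) AND (1 XOR NOT 1)) -> 1
  row 7 [00111]: (((NOT 0 AND 0) OR (0 IMPLIES 1)) AND (1 XOR NOT 1)) -> 1
  row 8 [01000]: (((NOT 1 AND 0) OR (0 IMPLIES 0)) AND (0 XOR NOT 0)) -> 1
  row 9 [01001]: (((NOT 1 AND 0) OR (0 IMPLIES 1)) AND (0 XOR NOT 0)) -> 1
  row 10 [01010]: (((NOT 1 AND 0) OR (0 IMPLIES 0)) AND (0 XOR NOT 0)) -> 1
  row 11 [01011]: (((NOT 1 AND 0) OR (0 IMPLIES 1)) AND (0 XOR NOT 0)) -> 1
  row 12 [01100]: (((NOT 1 AND 0) OR (0 IMPLIES 0)) AND (1 XOR NOT 1)) -> 1
  row 13 [01101]: (((NOT 1 AND 0) OR (0 IMPLIES 1)) AND (1 XOR NOT 1)) -> 1
  row 14 [01110]: (((NOT 1 AND 0) OR (0 IMPLIES 0)) AND (1 XOR NOT 1)) -> 1
  row 15 [01111]: (((NOT 1 AND 0) OR (0 IMPLIES 1)) AND (1 XOR NOT 1)) -> 1
  row 16 [10000]: (((NOT 0 AND 1) OR (1 IMPLIES 0)) AND (0 XOR NOT 0)) -> 1
  row 17 [10001]: (((NOT 0 AND 1) OR (1 IMPLIES 1)) AND (0 XOR NOT 0)) -> 1
  row 18 [10010]: (((NOT 0 AND 1) OR (1 IMPLIES 0)) AND (0 XOR NOT 0)) -> 1
  row 19 [10011]: (((NOT 0 AND 1) OR (1 IMPLIES 1)) AND (0 XOR NOT 0)) -> 1
  row 20 [10100]: (((NOT 0 AND 1) OR (1 IMPLIES 0)) AND (1 XOR NOT 1)) -> 1
  row 21 [10101]: (((NOT 0 AND 1) OR (1 IMPLIES 1)) AND (1 XOR NOT 1)) -> 1
  row 22 [10110]: (((NOT 0 AND 1) OR (1 IMPLIES 0)) AND (1 XOR NOT 1)) -> 1
  row 23 [10111]: (((NOT 0 AND 1) OR (1 IMPLIES 1)) AND (1 XOR NOT 1)) -> 1
  row 24 [11000]: (((NOT 1 AND 1) OR (1 IMPLIES 0)) AND (0 XOR NOT 0)) -> 0
  row 25 [11001]: (((NOT 1 AND 1) OR (1 IMPLIES 1)) AND (0 XOR NOT 0)) -> 1
  row 26 [11010]: (((NOT 1 AND 1) OR (1 IMPLIES 0)) AND (0 XOR NOT 0)) -> 0
  row 27 [11011]: (((NOT 1 AND 1) OR (1 IMPLIES 1)) AND (0 XOR NOT 0)) -> 1
  row 28 [11100]: (((NOT 1 AND 1) OR (1 IMPLIES 0)) AND (1 XOR NOT 1)) -> 0
  row 29 [11101]: (((NOT 1 AND 1) OR (1 IMPLIES 1)) AND (1 XOR NOT 1)) -> 1
  row 30 [11110]: (((NOT 1 AND 1) OR (1 IMPLIES 0)) AND (1 XOR NOT 1)) -> 0
  row 31 [11111]: (((NOT 1 AND 1) OR (1 IMPLIES 1)) AND (1 XOR NOT 1)) -> 1
Full result column, 4 rows per line (a,b,c fixed per line; d,e runs 00..11 left to right):
  rows 0-3 [a,b,c=000]: 1111  = hex F
  rows 4-7 [a,b,c=001]: 1111  = hex F
  rows 8-11 [a,b,c=010]: 1111  = hex F
  rows 12-15 [a,b,c=011]: 1111  = hex F
  rows 16-19 [a,b,c=100]: 1111  = hex F
  rows 20-23 [a,b,c=101]: 1111  = hex F
  rows 24-27 [a,b,c=110]: 0101  = hex 5
  rows 28-31 [a,b,c=111]: 0101  = hex 5
Output column (row 0 .. row 31) = 11111111111111111111111101010101
Output column grouped in 4s = 1111 1111 1111 1111 1111 1111 0101 0101 = 0xFFFFFF55
Convert to decimal digit by digit (value = value*16 + digit):
  F -> 15
  15*16 + 15 (F) = 255
  255*16 + 15 (F) = 4095
  4095*16 + 15 (F) = 65535
  65535*16 + 15 (F) = 1048575
  1048575*16 + 15 (F) = 16777215
  16777215*16 + 5 = 268435445
  268435445*16 + 5 = 4294967125
Decimal = 4294967125

4294967125


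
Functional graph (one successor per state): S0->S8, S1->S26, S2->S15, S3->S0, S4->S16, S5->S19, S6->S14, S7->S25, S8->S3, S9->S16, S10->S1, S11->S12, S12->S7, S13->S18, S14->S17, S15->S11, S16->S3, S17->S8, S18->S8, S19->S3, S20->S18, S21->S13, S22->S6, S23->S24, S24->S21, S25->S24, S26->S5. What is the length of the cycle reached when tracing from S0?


Trace from S0 until a state repeats:
  S0 -> S8 -> S3 -> S0
S0 first seen at step 0, revisited at step 3.
Cycle length = 3 - 0 = 3

3


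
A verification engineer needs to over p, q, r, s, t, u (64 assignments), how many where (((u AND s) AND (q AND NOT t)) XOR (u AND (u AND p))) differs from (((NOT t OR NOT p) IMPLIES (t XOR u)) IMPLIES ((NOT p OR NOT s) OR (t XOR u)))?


F1 = (((u AND s) AND (q AND NOT t)) XOR (u AND (u AND p)))
F2 = (((NOT t OR NOT p) IMPLIES (t XOR u)) IMPLIES ((NOT p OR NOT s) OR (t XOR u)))
Evaluate both on each of 64 rows (bits = p,q,r,s,t,u):
  row 0 [000000]: F1=0 F2=1 (differ) -> 1
  row 1 [000001]: F1=0 F2=1 (differ) -> 1
  row 2 [000010]: F1=0 F2=1 (differ) -> 1
  row 3 [000011]: F1=0 F2=1 (differ) -> 1
  row 4 [000100]: F1=0 F2=1 (differ) -> 1
  (every remaining row is evaluated the same way; all 64 results are listed next)
Full result column, 8 rows per line (p,q,r fixed per line; s,t,u runs 000..111 left to right):
  rows 0-7 [p,q,r=000]: 11111111  (ones: 8)
  rows 8-15 [p,q,r=001]: 11111111  (ones: 8)
  rows 16-23 [p,q,r=010]: 11111011  (ones: 7)
  rows 24-31 [p,q,r=011]: 11111011  (ones: 7)
  rows 32-39 [p,q,r=100]: 10101011  (ones: 5)
  rows 40-47 [p,q,r=101]: 10101011  (ones: 5)
  rows 48-55 [p,q,r=110]: 10101111  (ones: 6)
  rows 56-63 [p,q,r=111]: 10101111  (ones: 6)
Disagreements = 8+8+7+7+5+5+6+6 = 52

52


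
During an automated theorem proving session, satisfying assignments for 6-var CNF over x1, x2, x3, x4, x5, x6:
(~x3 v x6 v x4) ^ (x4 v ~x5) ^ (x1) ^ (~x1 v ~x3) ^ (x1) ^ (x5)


CNF with 6 clauses over 6 vars (64 assignments).
An assignment satisfies CNF iff every clause has >=1 true literal.
Check each row (bits = x1,x2,x3,x4,x5,x6; clause T/F shown):
  row 0 [000000]: clauses=TTFTFF -> 0
  row 1 [000001]: clauses=TTFTFF -> 0
  row 2 [000010]: clauses=TFFTFT -> 0
  row 3 [000011]: clauses=TFFTFT -> 0
  row 4 [000100]: clauses=TTFTFF -> 0
  (every remaining row is evaluated the same way; all 64 results are listed next)
Full result column, 8 rows per line (x1,x2,x3 fixed per line; x4,x5,x6 runs 000..111 left to right):
  rows 0-7 [x1,x2,x3=000]: 00000000  (ones: 0)
  rows 8-15 [x1,x2,x3=001]: 00000000  (ones: 0)
  rows 16-23 [x1,x2,x3=010]: 00000000  (ones: 0)
  rows 24-31 [x1,x2,x3=011]: 00000000  (ones: 0)
  rows 32-39 [x1,x2,x3=100]: 00000011  (ones: 2)
  rows 40-47 [x1,x2,x3=101]: 00000000  (ones: 0)
  rows 48-55 [x1,x2,x3=110]: 00000011  (ones: 2)
  rows 56-63 [x1,x2,x3=111]: 00000000  (ones: 0)
Satisfying assignments = 0+0+0+0+2+0+2+0 = 4

4


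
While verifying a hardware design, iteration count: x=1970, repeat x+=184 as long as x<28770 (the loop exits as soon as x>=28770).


Step 1: x goes from 1970 toward 28770 by 184; the body runs while x<28770, so iterations = ceil((bound-start)/step)
Step 2: Distance=26800
Step 3: ceil(26800/184)=146

146


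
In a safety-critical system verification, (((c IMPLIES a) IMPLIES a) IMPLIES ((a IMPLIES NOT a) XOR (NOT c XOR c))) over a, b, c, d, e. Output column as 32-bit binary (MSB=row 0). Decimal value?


Formula: (((c IMPLIES a) IMPLIES a) IMPLIES ((a IMPLIES NOT a) XOR (NOT c XOR c))) over a, b, c, d, e (32 rows)
Evaluate each row (bits = a,b,c,d,e, MSB first):
  row 0 [00000]: (((0 IMPLIES 0) IMPLIES 0) IMPLIES ((0 IMPLIES NOT 0) XOR (NOT 0 XOR 0))) -> 1
  row 1 [00001]: (((0 IMPLIES 0) IMPLIES 0) IMPLIES ((0 IMPLIES NOT 0) XOR (NOT 0 XOR 0))) -> 1
  row 2 [00010]: (((0 IMPLIES 0) IMPLIES 0) IMPLIES ((0 IMPLIES NOT 0) XOR (NOT 0 XOR 0))) -> 1
  row 3 [00011]: (((0 IMPLIES 0) IMPLIES 0) IMPLIES ((0 IMPLIES NOT 0) XOR (NOT 0 XOR 0))) -> 1
  row 4 [00100]: (((1 IMPLIES 0) IMPLIES 0) IMPLIES ((0 IMPLIES NOT 0) XOR (NOT 1 XOR 1))) -> 0
  row 5 [00101]: (((1 IMPLIES 0) IMPLIES 0) IMPLIES ((0 IMPLIES NOT 0) XOR (NOT 1 XOR 1))) -> 0
  row 6 [00110]: (((1 IMPLIES 0) IMPLIES 0) IMPLIES ((0 IMPLIES NOT 0) XOR (NOT 1 XOR 1))) -> 0
  row 7 [00111]: (((1 IMPLIES 0) IMPLIES 0) IMPLIES ((0 IMPLIES NOT 0) XOR (NOT 1 XOR 1))) -> 0
  row 8 [01000]: (((0 IMPLIES 0) IMPLIES 0) IMPLIES ((0 IMPLIES NOT 0) XOR (NOT 0 XOR 0))) -> 1
  row 9 [01001]: (((0 IMPLIES 0) IMPLIES 0) IMPLIES ((0 IMPLIES NOT 0) XOR (NOT 0 XOR 0))) -> 1
  row 10 [01010]: (((0 IMPLIES 0) IMPLIES 0) IMPLIES ((0 IMPLIES NOT 0) XOR (NOT 0 XOR 0))) -> 1
  row 11 [01011]: (((0 IMPLIES 0) IMPLIES 0) IMPLIES ((0 IMPLIES NOT 0) XOR (NOT 0 XOR 0))) -> 1
  row 12 [01100]: (((1 IMPLIES 0) IMPLIES 0) IMPLIES ((0 IMPLIES NOT 0) XOR (NOT 1 XOR 1))) -> 0
  row 13 [01101]: (((1 IMPLIES 0) IMPLIES 0) IMPLIES ((0 IMPLIES NOT 0) XOR (NOT 1 XOR 1))) -> 0
  row 14 [01110]: (((1 IMPLIES 0) IMPLIES 0) IMPLIES ((0 IMPLIES NOT 0) XOR (NOT 1 XOR 1))) -> 0
  row 15 [01111]: (((1 IMPLIES 0) IMPLIES 0) IMPLIES ((0 IMPLIES NOT 0) XOR (NOT 1 XOR 1))) -> 0
  row 16 [10000]: (((0 IMPLIES 1) IMPLIES 1) IMPLIES ((1 IMPLIES NOT 1) XOR (NOT 0 XOR 0))) -> 1
  row 17 [10001]: (((0 IMPLIES 1) IMPLIES 1) IMPLIES ((1 IMPLIES NOT 1) XOR (NOT 0 XOR 0))) -> 1
  row 18 [10010]: (((0 IMPLIES 1) IMPLIES 1) IMPLIES ((1 IMPLIES NOT 1) XOR (NOT 0 XOR 0))) -> 1
  row 19 [10011]: (((0 IMPLIES 1) IMPLIES 1) IMPLIES ((1 IMPLIES NOT 1) XOR (NOT 0 XOR 0))) -> 1
  row 20 [10100]: (((1 IMPLIES 1) IMPLIES 1) IMPLIES ((1 IMPLIES NOT 1) XOR (NOT 1 XOR 1))) -> 1
  row 21 [10101]: (((1 IMPLIES 1) IMPLIES 1) IMPLIES ((1 IMPLIES NOT 1) XOR (NOT 1 XOR 1))) -> 1
  row 22 [10110]: (((1 IMPLIES 1) IMPLIES 1) IMPLIES ((1 IMPLIES NOT 1) XOR (NOT 1 XOR 1))) -> 1
  row 23 [10111]: (((1 IMPLIES 1) IMPLIES 1) IMPLIES ((1 IMPLIES NOT 1) XOR (NOT 1 XOR 1))) -> 1
  row 24 [11000]: (((0 IMPLIES 1) IMPLIES 1) IMPLIES ((1 IMPLIES NOT 1) XOR (NOT 0 XOR 0))) -> 1
  row 25 [11001]: (((0 IMPLIES 1) IMPLIES 1) IMPLIES ((1 IMPLIES NOT 1) XOR (NOT 0 XOR 0))) -> 1
  row 26 [11010]: (((0 IMPLIES 1) IMPLIES 1) IMPLIES ((1 IMPLIES NOT 1) XOR (NOT 0 XOR 0))) -> 1
  row 27 [11011]: (((0 IMPLIES 1) IMPLIES 1) IMPLIES ((1 IMPLIES NOT 1) XOR (NOT 0 XOR 0))) -> 1
  row 28 [11100]: (((1 IMPLIES 1) IMPLIES 1) IMPLIES ((1 IMPLIES NOT 1) XOR (NOT 1 XOR 1))) -> 1
  row 29 [11101]: (((1 IMPLIES 1) IMPLIES 1) IMPLIES ((1 IMPLIES NOT 1) XOR (NOT 1 XOR 1))) -> 1
  row 30 [11110]: (((1 IMPLIES 1) IMPLIES 1) IMPLIES ((1 IMPLIES NOT 1) XOR (NOT 1 XOR 1))) -> 1
  row 31 [11111]: (((1 IMPLIES 1) IMPLIES 1) IMPLIES ((1 IMPLIES NOT 1) XOR (NOT 1 XOR 1))) -> 1
Full result column, 4 rows per line (a,b,c fixed per line; d,e runs 00..11 left to right):
  rows 0-3 [a,b,c=000]: 1111  = hex F
  rows 4-7 [a,b,c=001]: 0000  = hex 0
  rows 8-11 [a,b,c=010]: 1111  = hex F
  rows 12-15 [a,b,c=011]: 0000  = hex 0
  rows 16-19 [a,b,c=100]: 1111  = hex F
  rows 20-23 [a,b,c=101]: 1111  = hex F
  rows 24-27 [a,b,c=110]: 1111  = hex F
  rows 28-31 [a,b,c=111]: 1111  = hex F
Output column (row 0 .. row 31) = 11110000111100001111111111111111
Output column grouped in 4s = 1111 0000 1111 0000 1111 1111 1111 1111 = 0xF0F0FFFF
Convert to decimal digit by digit (value = value*16 + digit):
  F -> 15
  15*16 + 0 = 240
  240*16 + 15 (F) = 3855
  3855*16 + 0 = 61680
  61680*16 + 15 (F) = 986895
  986895*16 + 15 (F) = 15790335
  15790335*16 + 15 (F) = 252645375
  252645375*16 + 15 (F) = 4042326015
Decimal = 4042326015

4042326015
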